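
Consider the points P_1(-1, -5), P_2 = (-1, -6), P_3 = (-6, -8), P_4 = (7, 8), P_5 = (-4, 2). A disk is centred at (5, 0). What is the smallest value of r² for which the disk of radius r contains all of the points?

185

The required radius is the distance from (5, 0) to the farthest point.
Squared distances: 61, 72, 185, 68, 85.
Maximum is 185, attained at P_3.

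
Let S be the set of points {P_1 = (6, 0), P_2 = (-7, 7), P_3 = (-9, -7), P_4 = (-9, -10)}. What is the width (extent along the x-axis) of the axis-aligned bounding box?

max x = 6, min x = -9, so width = 15.

15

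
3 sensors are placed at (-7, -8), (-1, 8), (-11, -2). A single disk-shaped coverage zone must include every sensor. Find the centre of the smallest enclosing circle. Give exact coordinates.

Call the three points A, B, C in the order given.
Side lengths²: AB² = 292, AC² = 52, BC² = 200.
Since AB² = 292 ≥ 200 + 52 = 252, the angle opposite AB is not acute, so the smallest enclosing circle has AB as diameter.
Centre = midpoint of AB = (-4, 0), r² = 292/4 = 73.
Centre = (-4, 0).

(-4, 0)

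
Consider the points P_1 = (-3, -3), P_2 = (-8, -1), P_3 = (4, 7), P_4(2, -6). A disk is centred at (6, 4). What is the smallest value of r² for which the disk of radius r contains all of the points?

The required radius is the distance from (6, 4) to the farthest point.
Squared distances: 130, 221, 13, 116.
Maximum is 221, attained at P_2.

221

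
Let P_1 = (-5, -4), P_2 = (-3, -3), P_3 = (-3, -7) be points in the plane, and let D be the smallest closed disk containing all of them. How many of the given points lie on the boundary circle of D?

3

Side lengths²: P_1P_2² = 5, P_1P_3² = 13, P_2P_3² = 16.
Since P_2P_3² = 16 < 13 + 5 = 18, the triangle is acute, so the smallest enclosing circle is the circumcircle.
Circumcentre = (-3.25, -5), r² = 4.0625.
The points at distance exactly r from the centre are P_1, P_2, P_3 — 3 points.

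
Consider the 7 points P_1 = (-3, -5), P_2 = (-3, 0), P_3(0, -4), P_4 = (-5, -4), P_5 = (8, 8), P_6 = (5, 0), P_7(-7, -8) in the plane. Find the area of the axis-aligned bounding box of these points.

x ranges over [-7, 8], width 15.
y ranges over [-8, 8], height 16.
Area = 15 × 16 = 240.

240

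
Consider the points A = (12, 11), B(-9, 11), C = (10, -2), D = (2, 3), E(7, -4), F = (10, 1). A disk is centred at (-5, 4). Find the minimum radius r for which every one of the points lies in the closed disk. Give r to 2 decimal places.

The required radius is the distance from (-5, 4) to the farthest point.
Squared distances: 338, 65, 261, 50, 208, 234.
Maximum is 338, attained at A.
r = √338 ≈ 18.38.

18.38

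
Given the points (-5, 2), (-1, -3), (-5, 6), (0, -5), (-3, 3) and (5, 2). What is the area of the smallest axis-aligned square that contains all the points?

The bounding box has width 10 and height 11.
An axis-aligned square enclosing the set must have side ≥ max(width, height).
So the minimum side is max(10, 11) = 11.
Area = 11² = 121.

121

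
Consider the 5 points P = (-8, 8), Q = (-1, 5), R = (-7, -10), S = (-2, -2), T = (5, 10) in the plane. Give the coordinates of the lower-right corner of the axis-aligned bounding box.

x-range [-8, 5], y-range [-10, 10].
The lower-right corner is (5, -10).

(5, -10)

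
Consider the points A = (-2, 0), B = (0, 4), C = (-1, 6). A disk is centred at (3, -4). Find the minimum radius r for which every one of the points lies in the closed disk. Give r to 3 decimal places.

The required radius is the distance from (3, -4) to the farthest point.
Squared distances: 41, 73, 116.
Maximum is 116, attained at C.
r = √116 ≈ 10.770.

10.770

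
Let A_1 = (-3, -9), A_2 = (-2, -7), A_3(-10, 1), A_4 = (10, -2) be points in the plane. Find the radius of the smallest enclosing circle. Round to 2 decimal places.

10.11

The minimum enclosing circle of a finite set is fixed by two of the points (as a diameter) or three (as a circumcircle).
The farthest pair is A_3–A_4 with squared distance 409. The circle on this segment as diameter has centre (0, -0.5) and r² = 409/4 = 102.25.
Check A_1: distance² to centre = 81.25 ≤ 102.25, so it lies inside.
All remaining points lie in this disk, and no smaller disk contains both endpoints, so this is the minimum enclosing circle.
r = √(102.25) ≈ 10.11.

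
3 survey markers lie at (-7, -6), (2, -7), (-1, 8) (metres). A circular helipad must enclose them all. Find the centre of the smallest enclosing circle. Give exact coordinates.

Call the three points A, B, C in the order given.
Side lengths²: AB² = 82, AC² = 232, BC² = 234.
Since BC² = 234 < 232 + 82 = 314, the triangle is acute, so the smallest enclosing circle is the circumcircle.
Circumcentre = (-39/22, 1/22), r² = 15457/242.
Centre = (-39/22, 1/22).

(-39/22, 1/22)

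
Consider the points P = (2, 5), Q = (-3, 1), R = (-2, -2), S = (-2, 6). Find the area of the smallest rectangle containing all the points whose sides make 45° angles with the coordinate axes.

In coordinates u = x + y, v = x − y the rectangle is axis-aligned; the map (x,y)→(u,v) scales areas by 2.
u-values: 7, -2, -4, 4; range = 7 − (-4) = 11.
v-values: -3, -4, 0, -8; range = 0 − (-8) = 8.
Area = (11 × 8) / 2 = 44.

44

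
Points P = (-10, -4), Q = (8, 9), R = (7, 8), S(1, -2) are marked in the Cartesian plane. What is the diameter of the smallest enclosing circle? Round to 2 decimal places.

The farthest pair is P–Q with squared distance 493. The circle on this segment as diameter has centre (-1, 2.5) and r² = 493/4 = 123.25.
Check R: distance² to centre = 94.25 ≤ 123.25, so it lies inside.
All remaining points lie in this disk, and no smaller disk contains both endpoints, so this is the minimum enclosing circle.
Diameter = 2r = 2√(123.25) ≈ 22.20.

22.20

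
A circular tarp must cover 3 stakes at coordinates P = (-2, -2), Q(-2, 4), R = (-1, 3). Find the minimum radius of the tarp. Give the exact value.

3

Side lengths²: PQ² = 36, PR² = 26, QR² = 2.
Since PQ² = 36 ≥ 26 + 2 = 28, the angle opposite PQ is not acute, so the smallest enclosing circle has PQ as diameter.
Centre = midpoint of PQ = (-2, 1), r² = 36/4 = 9.
r = √9 = 3.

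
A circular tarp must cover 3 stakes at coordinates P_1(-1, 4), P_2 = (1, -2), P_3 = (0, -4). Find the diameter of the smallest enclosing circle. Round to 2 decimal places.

Side lengths²: P_1P_2² = 40, P_1P_3² = 65, P_2P_3² = 5.
Since P_1P_3² = 65 ≥ 40 + 5 = 45, the angle opposite P_1P_3 is not acute, so the smallest enclosing circle has P_1P_3 as diameter.
Centre = midpoint of P_1P_3 = (-0.5, 0), r² = 65/4 = 16.25.
Diameter = 2r = 2√(16.25) ≈ 8.06.

8.06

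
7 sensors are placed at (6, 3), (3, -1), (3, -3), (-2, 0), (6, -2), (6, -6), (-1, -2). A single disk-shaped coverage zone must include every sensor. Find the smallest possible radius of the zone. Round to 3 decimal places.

5.340

By Welzl's lemma the MEC is supported by two points (diametrically opposite) or three points (on a circumcircle).
The minimum enclosing circle is determined by three boundary points: (6, 3), (-2, 0), (6, -6).
Their circumcentre is (3.125, -1.5) with r² = 28.515625.
The farthest remaining point (-1, -2) is at distance² 17.265625 ≤ 28.515625.
r = √(28.515625) ≈ 5.340.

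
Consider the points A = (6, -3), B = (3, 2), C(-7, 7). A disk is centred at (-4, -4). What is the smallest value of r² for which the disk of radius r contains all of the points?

130

The required radius is the distance from (-4, -4) to the farthest point.
Squared distances: 101, 85, 130.
Maximum is 130, attained at C.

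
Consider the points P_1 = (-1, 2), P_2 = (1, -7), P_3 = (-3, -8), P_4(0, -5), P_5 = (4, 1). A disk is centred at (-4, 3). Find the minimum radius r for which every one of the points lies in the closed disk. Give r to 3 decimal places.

The required radius is the distance from (-4, 3) to the farthest point.
Squared distances: 10, 125, 122, 80, 68.
Maximum is 125, attained at P_2.
r = √125 ≈ 11.180.

11.180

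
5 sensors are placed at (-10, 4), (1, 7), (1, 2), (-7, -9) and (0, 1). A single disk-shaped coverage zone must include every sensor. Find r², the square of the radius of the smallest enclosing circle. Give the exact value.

The farthest pair is (1, 7)–(-7, -9) with squared distance 320. The circle on this segment as diameter has centre (-3, -1) and r² = 320/4 = 80.
Check (-10, 4): distance² to centre = 74 ≤ 80, so it lies inside.
All remaining points lie in this disk, and no smaller disk contains both endpoints, so this is the minimum enclosing circle.

80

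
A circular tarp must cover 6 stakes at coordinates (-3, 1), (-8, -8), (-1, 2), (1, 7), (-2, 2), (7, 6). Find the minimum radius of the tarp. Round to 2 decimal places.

By Welzl's lemma the MEC is supported by two points (diametrically opposite) or three points (on a circumcircle).
The farthest pair is (-8, -8)–(7, 6) with squared distance 421. The circle on this segment as diameter has centre (-0.5, -1) and r² = 421/4 = 105.25.
Check (-3, 1): distance² to centre = 10.25 ≤ 105.25, so it lies inside.
All remaining points lie in this disk, and no smaller disk contains both endpoints, so this is the minimum enclosing circle.
r = √(105.25) ≈ 10.26.

10.26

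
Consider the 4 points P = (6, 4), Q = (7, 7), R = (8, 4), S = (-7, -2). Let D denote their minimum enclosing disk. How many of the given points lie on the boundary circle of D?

By Welzl's lemma the MEC is supported by two points (diametrically opposite) or three points (on a circumcircle).
The farthest pair is Q–S with squared distance 277. The circle on this segment as diameter has centre (0, 2.5) and r² = 277/4 = 69.25.
Check P: distance² to centre = 38.25 ≤ 69.25, so it lies inside.
All remaining points lie in this disk, and no smaller disk contains both endpoints, so this is the minimum enclosing circle.
The points at distance exactly r from the centre are Q, S — 2 points.

2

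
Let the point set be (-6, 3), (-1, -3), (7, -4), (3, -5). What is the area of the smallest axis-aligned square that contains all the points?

The bounding box has width 13 and height 8.
An axis-aligned square enclosing the set must have side ≥ max(width, height).
So the minimum side is max(13, 8) = 13.
Area = 13² = 169.

169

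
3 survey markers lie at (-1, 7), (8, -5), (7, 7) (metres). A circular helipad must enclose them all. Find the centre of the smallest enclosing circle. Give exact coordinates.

(3.5, 1)

Call the three points A, B, C in the order given.
Side lengths²: AB² = 225, AC² = 64, BC² = 145.
Since AB² = 225 ≥ 145 + 64 = 209, the angle opposite AB is not acute, so the smallest enclosing circle has AB as diameter.
Centre = midpoint of AB = (3.5, 1), r² = 225/4 = 56.25.
Centre = (3.5, 1).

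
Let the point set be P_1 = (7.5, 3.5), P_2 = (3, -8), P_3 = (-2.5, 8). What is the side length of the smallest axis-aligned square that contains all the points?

16

The bounding box has width 10 and height 16.
An axis-aligned square enclosing the set must have side ≥ max(width, height).
So the minimum side is max(10, 16) = 16.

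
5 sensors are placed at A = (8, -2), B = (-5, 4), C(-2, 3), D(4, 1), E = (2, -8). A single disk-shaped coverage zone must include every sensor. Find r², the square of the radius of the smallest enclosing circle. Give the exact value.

39565/722

A smallest enclosing disk is always determined by at most three of the input points on its boundary.
The minimum enclosing circle is determined by three boundary points: A, B, E.
Their circumcentre is (27/38, -27/38) with r² = 39565/722.
The farthest remaining point C is at distance² 15245/722 ≤ 39565/722.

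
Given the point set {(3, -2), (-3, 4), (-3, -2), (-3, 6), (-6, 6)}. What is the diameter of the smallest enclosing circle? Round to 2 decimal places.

The farthest pair is (3, -2)–(-6, 6) with squared distance 145. The circle on this segment as diameter has centre (-1.5, 2) and r² = 145/4 = 36.25.
Check (-3, 4): distance² to centre = 6.25 ≤ 36.25, so it lies inside.
All remaining points lie in this disk, and no smaller disk contains both endpoints, so this is the minimum enclosing circle.
Diameter = 2r = 2√(36.25) ≈ 12.04.

12.04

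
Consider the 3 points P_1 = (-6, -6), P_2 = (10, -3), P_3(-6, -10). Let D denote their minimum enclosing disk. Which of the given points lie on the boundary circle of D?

Side lengths²: P_1P_2² = 265, P_1P_3² = 16, P_2P_3² = 305.
Since P_2P_3² = 305 ≥ 265 + 16 = 281, the angle opposite P_2P_3 is not acute, so the smallest enclosing circle has P_2P_3 as diameter.
Centre = midpoint of P_2P_3 = (2, -6.5), r² = 305/4 = 76.25.
The points at distance exactly r from the centre are P_2, P_3 — 2 points.

P_2, P_3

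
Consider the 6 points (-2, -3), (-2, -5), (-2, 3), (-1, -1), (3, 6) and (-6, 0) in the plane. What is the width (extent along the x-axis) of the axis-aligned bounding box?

9

max x = 3, min x = -6, so width = 9.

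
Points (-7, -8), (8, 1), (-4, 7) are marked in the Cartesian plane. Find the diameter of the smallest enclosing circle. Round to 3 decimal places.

Call the three points A, B, C in the order given.
Side lengths²: AB² = 306, AC² = 234, BC² = 180.
Since AB² = 306 < 234 + 180 = 414, the triangle is acute, so the smallest enclosing circle is the circumcircle.
Circumcentre = (-8/11, -16/11), r² = 9945/121.
Diameter = 2r = 2√(9945/121) ≈ 18.132.

18.132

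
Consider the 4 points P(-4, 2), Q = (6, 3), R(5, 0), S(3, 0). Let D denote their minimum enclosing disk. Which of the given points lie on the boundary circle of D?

By Welzl's lemma the MEC is supported by two points (diametrically opposite) or three points (on a circumcircle).
The farthest pair is P–Q with squared distance 101. The circle on this segment as diameter has centre (1, 2.5) and r² = 101/4 = 25.25.
Check R: distance² to centre = 22.25 ≤ 25.25, so it lies inside.
All remaining points lie in this disk, and no smaller disk contains both endpoints, so this is the minimum enclosing circle.
The points at distance exactly r from the centre are P, Q — 2 points.

P, Q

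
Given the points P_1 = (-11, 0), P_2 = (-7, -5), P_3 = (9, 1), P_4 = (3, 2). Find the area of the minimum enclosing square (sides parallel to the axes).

400

The bounding box has width 20 and height 7.
An axis-aligned square enclosing the set must have side ≥ max(width, height).
So the minimum side is max(20, 7) = 20.
Area = 20² = 400.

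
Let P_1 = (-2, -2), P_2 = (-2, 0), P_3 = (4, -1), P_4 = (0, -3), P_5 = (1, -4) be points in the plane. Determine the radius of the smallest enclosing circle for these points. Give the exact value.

A smallest enclosing disk is always determined by at most three of the input points on its boundary.
The minimum enclosing circle is determined by three boundary points: P_1, P_2, P_3.
Their circumcentre is (11/12, -1) with r² = 1369/144.
The farthest remaining point P_5 is at distance² 1297/144 ≤ 1369/144.
r = √(1369/144) = 37/12.

37/12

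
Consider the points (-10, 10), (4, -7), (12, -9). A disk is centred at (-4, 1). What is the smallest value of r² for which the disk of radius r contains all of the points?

356

The required radius is the distance from (-4, 1) to the farthest point.
Squared distances: 117, 128, 356.
Maximum is 356, attained at (12, -9).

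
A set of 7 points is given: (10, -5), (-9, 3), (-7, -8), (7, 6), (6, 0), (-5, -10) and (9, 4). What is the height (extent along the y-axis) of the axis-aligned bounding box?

max y = 6, min y = -10, so height = 16.

16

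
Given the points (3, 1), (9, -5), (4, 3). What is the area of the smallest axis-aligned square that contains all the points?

64

The bounding box has width 6 and height 8.
An axis-aligned square enclosing the set must have side ≥ max(width, height).
So the minimum side is max(6, 8) = 8.
Area = 8² = 64.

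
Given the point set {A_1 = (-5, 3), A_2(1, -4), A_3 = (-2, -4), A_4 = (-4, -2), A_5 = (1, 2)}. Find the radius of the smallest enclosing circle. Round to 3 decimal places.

The minimum enclosing circle of a finite set is fixed by two of the points (as a diameter) or three (as a circumcircle).
The farthest pair is A_1–A_2 with squared distance 85. The circle on this segment as diameter has centre (-2, -0.5) and r² = 85/4 = 21.25.
Check A_3: distance² to centre = 12.25 ≤ 21.25, so it lies inside.
All remaining points lie in this disk, and no smaller disk contains both endpoints, so this is the minimum enclosing circle.
r = √(21.25) ≈ 4.610.

4.610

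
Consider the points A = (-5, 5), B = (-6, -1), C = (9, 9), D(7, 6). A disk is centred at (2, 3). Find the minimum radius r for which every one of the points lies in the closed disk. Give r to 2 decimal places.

The required radius is the distance from (2, 3) to the farthest point.
Squared distances: 53, 80, 85, 34.
Maximum is 85, attained at C.
r = √85 ≈ 9.22.

9.22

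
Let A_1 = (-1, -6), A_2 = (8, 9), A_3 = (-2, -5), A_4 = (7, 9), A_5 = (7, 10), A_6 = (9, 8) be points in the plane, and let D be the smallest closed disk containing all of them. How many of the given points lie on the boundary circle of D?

The farthest pair is A_1–A_5 with squared distance 320. The circle on this segment as diameter has centre (3, 2) and r² = 320/4 = 80.
Check A_2: distance² to centre = 74 ≤ 80, so it lies inside.
All remaining points lie in this disk, and no smaller disk contains both endpoints, so this is the minimum enclosing circle.
The points at distance exactly r from the centre are A_1, A_5 — 2 points.

2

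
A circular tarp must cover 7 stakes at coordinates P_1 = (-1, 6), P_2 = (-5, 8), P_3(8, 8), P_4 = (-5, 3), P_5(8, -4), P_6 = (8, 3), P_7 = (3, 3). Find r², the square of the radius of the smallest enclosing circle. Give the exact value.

The farthest pair is P_2–P_5 with squared distance 313. The circle on this segment as diameter has centre (1.5, 2) and r² = 313/4 = 78.25.
Check P_1: distance² to centre = 22.25 ≤ 78.25, so it lies inside.
All remaining points lie in this disk, and no smaller disk contains both endpoints, so this is the minimum enclosing circle.

78.25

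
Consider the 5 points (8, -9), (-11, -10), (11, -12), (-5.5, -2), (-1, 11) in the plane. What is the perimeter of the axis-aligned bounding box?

90

Width = max x − min x = 11 − (-11) = 22.
Height = max y − min y = 11 − (-12) = 23.
Perimeter = 2(22 + 23) = 90.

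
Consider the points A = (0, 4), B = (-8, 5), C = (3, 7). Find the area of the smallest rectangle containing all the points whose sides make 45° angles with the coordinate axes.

In coordinates u = x + y, v = x − y the rectangle is axis-aligned; the map (x,y)→(u,v) scales areas by 2.
u-values: 4, -3, 10; range = 10 − (-3) = 13.
v-values: -4, -13, -4; range = -4 − (-13) = 9.
Area = (13 × 9) / 2 = 58.5.

58.5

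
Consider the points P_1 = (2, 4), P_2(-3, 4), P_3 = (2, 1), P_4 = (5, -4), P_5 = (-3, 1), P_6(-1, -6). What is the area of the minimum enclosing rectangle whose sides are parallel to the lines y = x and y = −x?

104

In coordinates u = x + y, v = x − y the rectangle is axis-aligned; the map (x,y)→(u,v) scales areas by 2.
u-values: 6, 1, 3, 1, -2, -7; range = 6 − (-7) = 13.
v-values: -2, -7, 1, 9, -4, 5; range = 9 − (-7) = 16.
Area = (13 × 16) / 2 = 104.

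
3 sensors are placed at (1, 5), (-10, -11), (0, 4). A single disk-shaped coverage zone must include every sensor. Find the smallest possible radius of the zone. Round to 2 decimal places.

9.71

Call the three points A, B, C in the order given.
Side lengths²: AB² = 377, AC² = 2, BC² = 325.
Since AB² = 377 ≥ 325 + 2 = 327, the angle opposite AB is not acute, so the smallest enclosing circle has AB as diameter.
Centre = midpoint of AB = (-4.5, -3), r² = 377/4 = 94.25.
r = √(94.25) ≈ 9.71.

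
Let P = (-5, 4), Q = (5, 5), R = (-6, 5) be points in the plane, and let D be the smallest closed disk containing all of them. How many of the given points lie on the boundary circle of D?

2

Side lengths²: PQ² = 101, PR² = 2, QR² = 121.
Since QR² = 121 ≥ 101 + 2 = 103, the angle opposite QR is not acute, so the smallest enclosing circle has QR as diameter.
Centre = midpoint of QR = (-0.5, 5), r² = 121/4 = 30.25.
The points at distance exactly r from the centre are Q, R — 2 points.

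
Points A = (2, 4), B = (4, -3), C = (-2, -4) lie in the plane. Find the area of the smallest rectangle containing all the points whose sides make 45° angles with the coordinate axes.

In coordinates u = x + y, v = x − y the rectangle is axis-aligned; the map (x,y)→(u,v) scales areas by 2.
u-values: 6, 1, -6; range = 6 − (-6) = 12.
v-values: -2, 7, 2; range = 7 − (-2) = 9.
Area = (12 × 9) / 2 = 54.

54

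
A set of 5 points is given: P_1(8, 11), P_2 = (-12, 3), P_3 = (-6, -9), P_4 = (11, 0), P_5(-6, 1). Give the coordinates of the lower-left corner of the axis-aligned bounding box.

(-12, -9)

x-range [-12, 11], y-range [-9, 11].
The lower-left corner is (-12, -9).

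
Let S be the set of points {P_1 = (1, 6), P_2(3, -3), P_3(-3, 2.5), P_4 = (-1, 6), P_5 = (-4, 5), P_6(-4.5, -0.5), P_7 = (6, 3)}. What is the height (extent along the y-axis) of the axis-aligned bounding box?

max y = 6, min y = -3, so height = 9.

9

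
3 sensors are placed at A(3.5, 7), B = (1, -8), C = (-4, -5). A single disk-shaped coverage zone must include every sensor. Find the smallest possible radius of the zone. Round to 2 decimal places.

7.60

Side lengths²: AB² = 231.25, AC² = 200.25, BC² = 34.
Since AB² = 231.25 < 200.25 + 34 = 234.25, the triangle is acute, so the smallest enclosing circle is the circumcircle.
Circumcentre = (93/44, -21/44), r² = 55981/968.
r = √(55981/968) ≈ 7.60.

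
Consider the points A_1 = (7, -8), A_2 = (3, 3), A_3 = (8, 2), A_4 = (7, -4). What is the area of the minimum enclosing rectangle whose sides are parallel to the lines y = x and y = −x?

82.5

In coordinates u = x + y, v = x − y the rectangle is axis-aligned; the map (x,y)→(u,v) scales areas by 2.
u-values: -1, 6, 10, 3; range = 10 − (-1) = 11.
v-values: 15, 0, 6, 11; range = 15 − 0 = 15.
Area = (11 × 15) / 2 = 82.5.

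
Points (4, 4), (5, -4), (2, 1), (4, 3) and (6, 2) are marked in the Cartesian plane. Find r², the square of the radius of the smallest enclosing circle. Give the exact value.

The minimum enclosing circle of a finite set is fixed by two of the points (as a diameter) or three (as a circumcircle).
The farthest pair is (4, 4)–(5, -4) with squared distance 65. The circle on this segment as diameter has centre (4.5, 0) and r² = 65/4 = 16.25.
Check (2, 1): distance² to centre = 7.25 ≤ 16.25, so it lies inside.
All remaining points lie in this disk, and no smaller disk contains both endpoints, so this is the minimum enclosing circle.

16.25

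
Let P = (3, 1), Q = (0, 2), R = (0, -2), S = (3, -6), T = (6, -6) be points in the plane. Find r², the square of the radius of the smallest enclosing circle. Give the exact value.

25

The farthest pair is Q–T with squared distance 100. The circle on this segment as diameter has centre (3, -2) and r² = 100/4 = 25.
Check P: distance² to centre = 9 ≤ 25, so it lies inside.
All remaining points lie in this disk, and no smaller disk contains both endpoints, so this is the minimum enclosing circle.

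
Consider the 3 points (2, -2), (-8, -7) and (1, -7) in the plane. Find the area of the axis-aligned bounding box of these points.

x ranges over [-8, 2], width 10.
y ranges over [-7, -2], height 5.
Area = 10 × 5 = 50.

50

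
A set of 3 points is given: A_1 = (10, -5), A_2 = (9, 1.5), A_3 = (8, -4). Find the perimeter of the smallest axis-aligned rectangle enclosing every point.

Width = max x − min x = 10 − 8 = 2.
Height = max y − min y = 1.5 − (-5) = 6.5.
Perimeter = 2(2 + 6.5) = 17.

17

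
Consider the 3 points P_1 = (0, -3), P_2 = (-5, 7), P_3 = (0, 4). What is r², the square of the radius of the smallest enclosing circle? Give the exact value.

31.25

Side lengths²: P_1P_2² = 125, P_1P_3² = 49, P_2P_3² = 34.
Since P_1P_2² = 125 ≥ 49 + 34 = 83, the angle opposite P_1P_2 is not acute, so the smallest enclosing circle has P_1P_2 as diameter.
Centre = midpoint of P_1P_2 = (-2.5, 2), r² = 125/4 = 31.25.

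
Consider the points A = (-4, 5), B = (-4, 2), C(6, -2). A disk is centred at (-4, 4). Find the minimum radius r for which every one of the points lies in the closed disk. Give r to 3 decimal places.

The required radius is the distance from (-4, 4) to the farthest point.
Squared distances: 1, 4, 136.
Maximum is 136, attained at C.
r = √136 ≈ 11.662.

11.662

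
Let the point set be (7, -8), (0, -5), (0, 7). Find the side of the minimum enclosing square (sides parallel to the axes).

The bounding box has width 7 and height 15.
An axis-aligned square enclosing the set must have side ≥ max(width, height).
So the minimum side is max(7, 15) = 15.

15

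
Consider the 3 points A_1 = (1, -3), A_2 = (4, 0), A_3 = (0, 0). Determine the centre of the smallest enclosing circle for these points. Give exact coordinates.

(2, -1)

Side lengths²: A_1A_2² = 18, A_1A_3² = 10, A_2A_3² = 16.
Since A_1A_2² = 18 < 16 + 10 = 26, the triangle is acute, so the smallest enclosing circle is the circumcircle.
Circumcentre = (2, -1), r² = 5.
Centre = (2, -1).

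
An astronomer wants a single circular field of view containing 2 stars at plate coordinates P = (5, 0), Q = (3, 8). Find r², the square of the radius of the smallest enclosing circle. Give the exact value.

17

The smallest circle enclosing two points has them as diameter endpoints.
Centre = midpoint = (4, 4); r² = |PQ|²/4 = 68/4 = 17.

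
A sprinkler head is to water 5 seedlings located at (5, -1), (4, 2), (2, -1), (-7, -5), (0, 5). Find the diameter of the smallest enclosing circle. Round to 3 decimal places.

The minimum enclosing circle is determined by three boundary points: (5, -1), (-7, -5), (0, 5).
Their circumcentre is (-71/46, -63/46) with r² = 45445/1058.
The farthest remaining point (4, 2) is at distance² 44525/1058 ≤ 45445/1058.
Diameter = 2r = 2√(45445/1058) ≈ 13.108.

13.108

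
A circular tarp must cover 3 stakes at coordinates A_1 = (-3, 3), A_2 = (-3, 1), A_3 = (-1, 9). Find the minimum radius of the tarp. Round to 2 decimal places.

Side lengths²: A_1A_2² = 4, A_1A_3² = 40, A_2A_3² = 68.
Since A_2A_3² = 68 ≥ 40 + 4 = 44, the angle opposite A_2A_3 is not acute, so the smallest enclosing circle has A_2A_3 as diameter.
Centre = midpoint of A_2A_3 = (-2, 5), r² = 68/4 = 17.
r = √17 ≈ 4.12.

4.12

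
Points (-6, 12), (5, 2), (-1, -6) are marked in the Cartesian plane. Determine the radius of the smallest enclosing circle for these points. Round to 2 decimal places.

Call the three points A, B, C in the order given.
Side lengths²: AB² = 221, AC² = 349, BC² = 100.
Since AC² = 349 ≥ 221 + 100 = 321, the angle opposite AC is not acute, so the smallest enclosing circle has AC as diameter.
Centre = midpoint of AC = (-3.5, 3), r² = 349/4 = 87.25.
r = √(87.25) ≈ 9.34.

9.34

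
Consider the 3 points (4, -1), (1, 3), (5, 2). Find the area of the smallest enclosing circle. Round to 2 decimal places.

Call the three points A, B, C in the order given.
Side lengths²: AB² = 25, AC² = 10, BC² = 17.
Since AB² = 25 < 17 + 10 = 27, the triangle is acute, so the smallest enclosing circle is the circumcircle.
Circumcentre = (69/26, 29/26), r² = 2125/338.
Area = π·r² = π·2125/338 ≈ 19.75.

19.75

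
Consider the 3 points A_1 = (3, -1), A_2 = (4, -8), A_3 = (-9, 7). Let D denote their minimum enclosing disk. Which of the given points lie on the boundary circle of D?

A_2, A_3

Side lengths²: A_1A_2² = 50, A_1A_3² = 208, A_2A_3² = 394.
Since A_2A_3² = 394 ≥ 208 + 50 = 258, the angle opposite A_2A_3 is not acute, so the smallest enclosing circle has A_2A_3 as diameter.
Centre = midpoint of A_2A_3 = (-2.5, -0.5), r² = 394/4 = 98.5.
The points at distance exactly r from the centre are A_2, A_3 — 2 points.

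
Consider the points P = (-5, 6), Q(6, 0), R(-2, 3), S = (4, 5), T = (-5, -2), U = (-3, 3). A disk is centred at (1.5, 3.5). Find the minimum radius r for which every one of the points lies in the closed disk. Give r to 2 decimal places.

The required radius is the distance from (1.5, 3.5) to the farthest point.
Squared distances: 48.5, 32.5, 12.5, 8.5, 72.5, 20.5.
Maximum is 72.5, attained at T.
r = √(72.5) ≈ 8.51.

8.51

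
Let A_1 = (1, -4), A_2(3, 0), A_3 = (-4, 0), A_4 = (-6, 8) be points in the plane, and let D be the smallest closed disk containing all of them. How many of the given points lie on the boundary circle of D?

2

The farthest pair is A_1–A_4 with squared distance 193. The circle on this segment as diameter has centre (-2.5, 2) and r² = 193/4 = 48.25.
Check A_2: distance² to centre = 34.25 ≤ 48.25, so it lies inside.
All remaining points lie in this disk, and no smaller disk contains both endpoints, so this is the minimum enclosing circle.
The points at distance exactly r from the centre are A_1, A_4 — 2 points.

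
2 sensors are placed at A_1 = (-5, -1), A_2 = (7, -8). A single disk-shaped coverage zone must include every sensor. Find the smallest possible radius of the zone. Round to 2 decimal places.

The smallest circle enclosing two points has them as diameter endpoints.
Centre = midpoint = (1, -4.5); r² = |A_1A_2|²/4 = 193/4 = 48.25.
r = √(48.25) ≈ 6.95.

6.95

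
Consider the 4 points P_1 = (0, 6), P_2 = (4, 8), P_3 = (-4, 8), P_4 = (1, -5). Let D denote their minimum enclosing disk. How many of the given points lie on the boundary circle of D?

3

The minimum enclosing circle is determined by three boundary points: P_2, P_3, P_4.
Their circumcentre is (0, 27/13) with r² = 8633/169.
The farthest remaining point P_1 is at distance² 2601/169 ≤ 8633/169.
The points at distance exactly r from the centre are P_2, P_3, P_4 — 3 points.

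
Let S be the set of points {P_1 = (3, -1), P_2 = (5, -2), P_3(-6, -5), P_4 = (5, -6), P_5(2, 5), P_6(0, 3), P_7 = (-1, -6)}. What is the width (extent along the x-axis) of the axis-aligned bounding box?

max x = 5, min x = -6, so width = 11.

11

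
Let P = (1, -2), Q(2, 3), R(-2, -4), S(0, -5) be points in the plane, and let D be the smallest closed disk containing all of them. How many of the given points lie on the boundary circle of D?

A smallest enclosing disk is always determined by at most three of the input points on its boundary.
The minimum enclosing circle is determined by three boundary points: Q, R, S.
Their circumcentre is (7/9, -17/18) with r² = 5525/324.
The farthest remaining point P is at distance² 377/324 ≤ 5525/324.
The points at distance exactly r from the centre are Q, R, S — 3 points.

3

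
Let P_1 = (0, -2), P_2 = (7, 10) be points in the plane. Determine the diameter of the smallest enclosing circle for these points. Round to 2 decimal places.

The smallest circle enclosing two points has them as diameter endpoints.
Centre = midpoint = (3.5, 4); r² = |P_1P_2|²/4 = 193/4 = 48.25.
Diameter = 2r = 2√(48.25) ≈ 13.89.

13.89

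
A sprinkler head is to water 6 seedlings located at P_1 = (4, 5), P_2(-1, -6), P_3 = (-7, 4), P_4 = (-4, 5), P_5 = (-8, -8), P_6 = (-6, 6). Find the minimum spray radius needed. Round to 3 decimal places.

8.846

By Welzl's lemma the MEC is supported by two points (diametrically opposite) or three points (on a circumcircle).
The farthest pair is P_1–P_5 with squared distance 313. The circle on this segment as diameter has centre (-2, -1.5) and r² = 313/4 = 78.25.
Check P_2: distance² to centre = 21.25 ≤ 78.25, so it lies inside.
All remaining points lie in this disk, and no smaller disk contains both endpoints, so this is the minimum enclosing circle.
r = √(78.25) ≈ 8.846.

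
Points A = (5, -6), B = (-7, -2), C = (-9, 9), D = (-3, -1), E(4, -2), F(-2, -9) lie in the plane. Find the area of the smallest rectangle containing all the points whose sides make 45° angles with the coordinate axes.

In coordinates u = x + y, v = x − y the rectangle is axis-aligned; the map (x,y)→(u,v) scales areas by 2.
u-values: -1, -9, 0, -4, 2, -11; range = 2 − (-11) = 13.
v-values: 11, -5, -18, -2, 6, 7; range = 11 − (-18) = 29.
Area = (13 × 29) / 2 = 188.5.

188.5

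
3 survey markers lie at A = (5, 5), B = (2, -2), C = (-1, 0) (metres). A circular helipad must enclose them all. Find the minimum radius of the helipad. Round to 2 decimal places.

Side lengths²: AB² = 58, AC² = 61, BC² = 13.
Since AC² = 61 < 58 + 13 = 71, the triangle is acute, so the smallest enclosing circle is the circumcircle.
Circumcentre = (133/54, 35/18), r² = 22997/1458.
r = √(22997/1458) ≈ 3.97.

3.97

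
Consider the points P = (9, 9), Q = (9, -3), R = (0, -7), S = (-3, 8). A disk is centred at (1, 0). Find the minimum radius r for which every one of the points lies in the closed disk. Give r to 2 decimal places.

12.04

The required radius is the distance from (1, 0) to the farthest point.
Squared distances: 145, 73, 50, 80.
Maximum is 145, attained at P.
r = √145 ≈ 12.04.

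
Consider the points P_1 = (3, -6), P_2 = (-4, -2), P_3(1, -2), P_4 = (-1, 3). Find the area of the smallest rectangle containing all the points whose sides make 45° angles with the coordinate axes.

In coordinates u = x + y, v = x − y the rectangle is axis-aligned; the map (x,y)→(u,v) scales areas by 2.
u-values: -3, -6, -1, 2; range = 2 − (-6) = 8.
v-values: 9, -2, 3, -4; range = 9 − (-4) = 13.
Area = (8 × 13) / 2 = 52.

52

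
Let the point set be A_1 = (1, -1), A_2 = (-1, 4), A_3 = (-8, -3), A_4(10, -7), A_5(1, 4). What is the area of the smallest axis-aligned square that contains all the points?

324

The bounding box has width 18 and height 11.
An axis-aligned square enclosing the set must have side ≥ max(width, height).
So the minimum side is max(18, 11) = 18.
Area = 18² = 324.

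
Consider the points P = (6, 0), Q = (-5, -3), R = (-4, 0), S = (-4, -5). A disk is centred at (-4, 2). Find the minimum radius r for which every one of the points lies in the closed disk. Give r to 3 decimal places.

The required radius is the distance from (-4, 2) to the farthest point.
Squared distances: 104, 26, 4, 49.
Maximum is 104, attained at P.
r = √104 ≈ 10.198.

10.198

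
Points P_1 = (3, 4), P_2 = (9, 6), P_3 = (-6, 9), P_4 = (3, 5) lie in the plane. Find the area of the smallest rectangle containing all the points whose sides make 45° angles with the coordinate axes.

108

In coordinates u = x + y, v = x − y the rectangle is axis-aligned; the map (x,y)→(u,v) scales areas by 2.
u-values: 7, 15, 3, 8; range = 15 − 3 = 12.
v-values: -1, 3, -15, -2; range = 3 − (-15) = 18.
Area = (12 × 18) / 2 = 108.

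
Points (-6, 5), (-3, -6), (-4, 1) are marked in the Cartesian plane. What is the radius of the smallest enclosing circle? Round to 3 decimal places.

Call the three points A, B, C in the order given.
Side lengths²: AB² = 130, AC² = 20, BC² = 50.
Since AB² = 130 ≥ 50 + 20 = 70, the angle opposite AB is not acute, so the smallest enclosing circle has AB as diameter.
Centre = midpoint of AB = (-4.5, -0.5), r² = 130/4 = 32.5.
r = √(32.5) ≈ 5.701.

5.701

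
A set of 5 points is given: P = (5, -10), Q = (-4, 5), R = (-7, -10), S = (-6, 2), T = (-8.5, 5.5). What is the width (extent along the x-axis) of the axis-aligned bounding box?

max x = 5, min x = -8.5, so width = 13.5.

13.5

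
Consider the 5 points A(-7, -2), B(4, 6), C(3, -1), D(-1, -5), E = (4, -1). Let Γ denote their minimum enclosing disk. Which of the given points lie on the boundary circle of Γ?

A smallest enclosing disk is always determined by at most three of the input points on its boundary.
The minimum enclosing circle is determined by three boundary points: A, B, D.
Their circumcentre is (-73/54, 97/54) with r² = 67525/1458.
The farthest remaining point E is at distance² 53161/1458 ≤ 67525/1458.
The points at distance exactly r from the centre are A, B, D — 3 points.

A, B, D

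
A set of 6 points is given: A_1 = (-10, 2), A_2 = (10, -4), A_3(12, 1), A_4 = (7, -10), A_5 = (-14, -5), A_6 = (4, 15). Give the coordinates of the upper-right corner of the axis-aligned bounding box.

(12, 15)

x-range [-14, 12], y-range [-10, 15].
The upper-right corner is (12, 15).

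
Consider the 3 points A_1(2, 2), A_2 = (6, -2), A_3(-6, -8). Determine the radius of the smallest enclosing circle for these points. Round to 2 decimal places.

6.75

Side lengths²: A_1A_2² = 32, A_1A_3² = 164, A_2A_3² = 180.
Since A_2A_3² = 180 < 164 + 32 = 196, the triangle is acute, so the smallest enclosing circle is the circumcircle.
Circumcentre = (-1/3, -13/3), r² = 410/9.
r = √(410/9) ≈ 6.75.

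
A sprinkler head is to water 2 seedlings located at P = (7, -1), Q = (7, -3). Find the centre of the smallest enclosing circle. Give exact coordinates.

The smallest circle enclosing two points has them as diameter endpoints.
Centre = midpoint = (7, -2); r² = |PQ|²/4 = 4/4 = 1.
Centre = (7, -2).

(7, -2)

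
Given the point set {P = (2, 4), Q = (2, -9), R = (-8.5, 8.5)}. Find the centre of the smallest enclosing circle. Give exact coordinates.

Side lengths²: PQ² = 169, PR² = 130.5, QR² = 416.5.
Since QR² = 416.5 ≥ 169 + 130.5 = 299.5, the angle opposite QR is not acute, so the smallest enclosing circle has QR as diameter.
Centre = midpoint of QR = (-3.25, -0.25), r² = 416.5/4 = 104.125.
Centre = (-3.25, -0.25).

(-3.25, -0.25)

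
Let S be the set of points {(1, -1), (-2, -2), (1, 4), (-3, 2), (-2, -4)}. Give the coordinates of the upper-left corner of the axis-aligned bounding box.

x-range [-3, 1], y-range [-4, 4].
The upper-left corner is (-3, 4).

(-3, 4)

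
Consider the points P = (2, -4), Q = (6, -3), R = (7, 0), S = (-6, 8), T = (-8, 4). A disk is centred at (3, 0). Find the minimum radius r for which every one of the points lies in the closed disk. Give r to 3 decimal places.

12.042

The required radius is the distance from (3, 0) to the farthest point.
Squared distances: 17, 18, 16, 145, 137.
Maximum is 145, attained at S.
r = √145 ≈ 12.042.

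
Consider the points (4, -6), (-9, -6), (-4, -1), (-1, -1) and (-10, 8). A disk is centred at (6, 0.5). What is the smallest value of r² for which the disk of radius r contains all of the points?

The required radius is the distance from (6, 0.5) to the farthest point.
Squared distances: 46.25, 267.25, 102.25, 51.25, 312.25.
Maximum is 312.25, attained at (-10, 8).

312.25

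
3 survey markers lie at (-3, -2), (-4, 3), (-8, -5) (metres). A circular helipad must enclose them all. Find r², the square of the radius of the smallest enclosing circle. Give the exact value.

20

Call the three points A, B, C in the order given.
Side lengths²: AB² = 26, AC² = 34, BC² = 80.
Since BC² = 80 ≥ 34 + 26 = 60, the angle opposite BC is not acute, so the smallest enclosing circle has BC as diameter.
Centre = midpoint of BC = (-6, -1), r² = 80/4 = 20.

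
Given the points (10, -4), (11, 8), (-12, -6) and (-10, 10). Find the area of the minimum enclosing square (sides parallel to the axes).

The bounding box has width 23 and height 16.
An axis-aligned square enclosing the set must have side ≥ max(width, height).
So the minimum side is max(23, 16) = 23.
Area = 23² = 529.

529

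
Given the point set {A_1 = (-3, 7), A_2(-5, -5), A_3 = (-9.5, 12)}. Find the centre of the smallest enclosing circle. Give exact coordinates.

Side lengths²: A_1A_2² = 148, A_1A_3² = 67.25, A_2A_3² = 309.25.
Since A_2A_3² = 309.25 ≥ 148 + 67.25 = 215.25, the angle opposite A_2A_3 is not acute, so the smallest enclosing circle has A_2A_3 as diameter.
Centre = midpoint of A_2A_3 = (-7.25, 3.5), r² = 309.25/4 = 77.3125.
Centre = (-7.25, 3.5).

(-7.25, 3.5)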